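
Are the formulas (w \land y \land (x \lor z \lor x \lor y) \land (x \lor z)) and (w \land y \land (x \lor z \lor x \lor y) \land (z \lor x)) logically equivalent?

equivalent

x | y | z | w | φ | ψ
- | - | - | - | - | -
1 | 1 | 1 | 1 | 1 | 1
1 | 1 | 1 | 0 | 0 | 0
1 | 1 | 0 | 1 | 1 | 1
1 | 1 | 0 | 0 | 0 | 0
1 | 0 | 1 | 1 | 0 | 0
1 | 0 | 1 | 0 | 0 | 0
1 | 0 | 0 | 1 | 0 | 0
1 | 0 | 0 | 0 | 0 | 0
0 | 1 | 1 | 1 | 1 | 1
0 | 1 | 1 | 0 | 0 | 0
0 | 1 | 0 | 1 | 0 | 0
0 | 1 | 0 | 0 | 0 | 0
0 | 0 | 1 | 1 | 0 | 0
0 | 0 | 1 | 0 | 0 | 0
0 | 0 | 0 | 1 | 0 | 0
0 | 0 | 0 | 0 | 0 | 0
The columns for φ and ψ agree on every row, so they are logically equivalent.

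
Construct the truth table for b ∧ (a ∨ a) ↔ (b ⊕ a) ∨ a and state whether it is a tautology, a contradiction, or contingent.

a | b | ((b ∧ (a ∨ a)) ↔ ((b ⊕ a) ∨ a))
- | - | -------------------------------
T | T |                T               
T | F |                F               
F | T |                F               
F | F |                T               
2 of 4 rows are T, so the formula is contingent.

contingent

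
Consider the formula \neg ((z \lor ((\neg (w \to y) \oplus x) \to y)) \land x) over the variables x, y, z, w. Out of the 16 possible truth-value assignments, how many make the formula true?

x | y | z | w || (w \to y) | \neg (w \to y) | (\neg (w \to y) \oplus x) | φ
T | T | T | T ||     T     |       F        |             T             | F
T | T | T | F ||     T     |       F        |             T             | F
T | T | F | T ||     T     |       F        |             T             | F
T | T | F | F ||     T     |       F        |             T             | F
T | F | T | T ||     F     |       T        |             F             | F
T | F | T | F ||     T     |       F        |             T             | F
T | F | F | T ||     F     |       T        |             F             | F
T | F | F | F ||     T     |       F        |             T             | T
F | T | T | T ||     T     |       F        |             F             | T
F | T | T | F ||     T     |       F        |             F             | T
F | T | F | T ||     T     |       F        |             F             | T
F | T | F | F ||     T     |       F        |             F             | T
F | F | T | T ||     F     |       T        |             T             | T
F | F | T | F ||     T     |       F        |             F             | T
F | F | F | T ||     F     |       T        |             T             | T
F | F | F | F ||     T     |       F        |             F             | T
The formula is true on 9 of the 16 rows.

9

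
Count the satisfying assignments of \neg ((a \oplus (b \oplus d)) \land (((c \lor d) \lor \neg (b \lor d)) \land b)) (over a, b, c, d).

13

a  b  c  d  |  (b \oplus d)  (a \oplus (b \oplus d))  (c \lor d)  (b \lor d)  \neg (b \lor d)  φ
0  0  0  0  |       0                   0                 0           0              1         1
0  0  0  1  |       1                   1                 1           1              0         1
0  0  1  0  |       0                   0                 1           0              1         1
0  0  1  1  |       1                   1                 1           1              0         1
0  1  0  0  |       1                   1                 0           1              0         1
0  1  0  1  |       0                   0                 1           1              0         1
0  1  1  0  |       1                   1                 1           1              0         0
0  1  1  1  |       0                   0                 1           1              0         1
1  0  0  0  |       0                   1                 0           0              1         1
1  0  0  1  |       1                   0                 1           1              0         1
1  0  1  0  |       0                   1                 1           0              1         1
1  0  1  1  |       1                   0                 1           1              0         1
1  1  0  0  |       1                   0                 0           1              0         1
1  1  0  1  |       0                   1                 1           1              0         0
1  1  1  0  |       1                   0                 1           1              0         1
1  1  1  1  |       0                   1                 1           1              0         0
The formula is true on 13 of the 16 rows.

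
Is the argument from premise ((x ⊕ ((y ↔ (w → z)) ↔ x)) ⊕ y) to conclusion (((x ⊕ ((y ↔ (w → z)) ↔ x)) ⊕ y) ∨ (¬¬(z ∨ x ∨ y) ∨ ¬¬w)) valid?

x | y | z | w | φ | ψ
- | - | - | - | - | -
T | T | T | T | T | T
T | T | T | F | T | T
T | T | F | T | F | T
T | T | F | F | T | T
T | F | T | T | T | T
T | F | T | F | T | T
T | F | F | T | F | T
T | F | F | F | T | T
F | T | T | T | T | T
F | T | T | F | T | T
F | T | F | T | F | T
F | T | F | F | T | T
F | F | T | T | T | T
F | F | T | F | T | T
F | F | F | T | F | T
F | F | F | F | T | T
In every row where φ is true, ψ is also true, so φ ⊨ ψ.

yes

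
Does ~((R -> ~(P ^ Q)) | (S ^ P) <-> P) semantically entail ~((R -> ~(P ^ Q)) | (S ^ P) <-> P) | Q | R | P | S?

yes

P  Q  R  S  |  φ  ψ
1  1  1  1  |  0  1
1  1  1  0  |  0  1
1  1  0  1  |  0  1
1  1  0  0  |  0  1
1  0  1  1  |  1  1
1  0  1  0  |  0  1
1  0  0  1  |  0  1
1  0  0  0  |  0  1
0  1  1  1  |  1  1
0  1  1  0  |  0  1
0  1  0  1  |  1  1
0  1  0  0  |  1  1
0  0  1  1  |  1  1
0  0  1  0  |  1  1
0  0  0  1  |  1  1
0  0  0  0  |  1  1
In every row where φ is true, ψ is also true, so φ ⊨ ψ.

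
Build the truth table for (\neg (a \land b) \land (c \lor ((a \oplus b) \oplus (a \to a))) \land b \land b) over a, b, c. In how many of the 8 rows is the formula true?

1

a | b | c | (a \land b) | \neg (a \land b) | (a \oplus b) | (a \to a) | φ
- | - | - | ----------- | ---------------- | ------------ | --------- | -
0 | 0 | 0 |      0      |        1         |      0       |     1     | 0
0 | 0 | 1 |      0      |        1         |      0       |     1     | 0
0 | 1 | 0 |      0      |        1         |      1       |     1     | 0
0 | 1 | 1 |      0      |        1         |      1       |     1     | 1
1 | 0 | 0 |      0      |        1         |      1       |     1     | 0
1 | 0 | 1 |      0      |        1         |      1       |     1     | 0
1 | 1 | 0 |      1      |        0         |      0       |     1     | 0
1 | 1 | 1 |      1      |        0         |      0       |     1     | 0
The formula is true on 1 of the 8 rows.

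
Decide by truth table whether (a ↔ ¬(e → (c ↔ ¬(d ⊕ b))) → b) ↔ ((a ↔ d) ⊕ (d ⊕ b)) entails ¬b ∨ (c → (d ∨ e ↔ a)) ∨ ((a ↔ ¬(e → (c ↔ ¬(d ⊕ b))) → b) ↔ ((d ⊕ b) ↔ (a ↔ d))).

no

  a      b      c      d      e    |    φ      ψ  
 True   True   True   True   True  |   True   True
 True   True   True   True  False  |   True   True
 True   True   True  False   True  |   True   True
 True   True   True  False  False  |   True  False
 True   True  False   True   True  |   True   True
 True   True  False   True  False  |   True   True
 True   True  False  False   True  |   True   True
 True   True  False  False  False  |   True   True
 True  False   True   True   True  |   True   True
 True  False   True   True  False  |  False   True
 True  False   True  False   True  |  False   True
 True  False   True  False  False  |  False   True
 True  False  False   True   True  |  False   True
 True  False  False   True  False  |  False   True
 True  False  False  False   True  |   True   True
 True  False  False  False  False  |  False   True
False   True   True   True   True  |   True  False
False   True   True   True  False  |   True  False
False   True   True  False   True  |   True  False
False   True   True  False  False  |   True   True
False   True  False   True   True  |   True   True
False   True  False   True  False  |   True   True
False   True  False  False   True  |   True   True
False   True  False  False  False  |   True   True
False  False   True   True   True  |   True   True
False  False   True   True  False  |  False   True
False  False   True  False   True  |  False   True
False  False   True  False  False  |  False   True
False  False  False   True   True  |  False   True
False  False  False   True  False  |  False   True
False  False  False  False   True  |   True   True
False  False  False  False  False  |  False   True
At a=True, b=True, c=True, d=False, e=False we have φ true but ψ false, so φ does not entail ψ.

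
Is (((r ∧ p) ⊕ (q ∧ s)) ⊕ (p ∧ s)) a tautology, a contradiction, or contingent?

contingent

p | q | r | s || (r ∧ p) | (q ∧ s) | ((r ∧ p) ⊕ (q ∧ s)) | (p ∧ s) | φ
1 | 1 | 1 | 1 ||    1    |    1    |          0          |    1    | 1
1 | 1 | 1 | 0 ||    1    |    0    |          1          |    0    | 1
1 | 1 | 0 | 1 ||    0    |    1    |          1          |    1    | 0
1 | 1 | 0 | 0 ||    0    |    0    |          0          |    0    | 0
1 | 0 | 1 | 1 ||    1    |    0    |          1          |    1    | 0
1 | 0 | 1 | 0 ||    1    |    0    |          1          |    0    | 1
1 | 0 | 0 | 1 ||    0    |    0    |          0          |    1    | 1
1 | 0 | 0 | 0 ||    0    |    0    |          0          |    0    | 0
0 | 1 | 1 | 1 ||    0    |    1    |          1          |    0    | 1
0 | 1 | 1 | 0 ||    0    |    0    |          0          |    0    | 0
0 | 1 | 0 | 1 ||    0    |    1    |          1          |    0    | 1
0 | 1 | 0 | 0 ||    0    |    0    |          0          |    0    | 0
0 | 0 | 1 | 1 ||    0    |    0    |          0          |    0    | 0
0 | 0 | 1 | 0 ||    0    |    0    |          0          |    0    | 0
0 | 0 | 0 | 1 ||    0    |    0    |          0          |    0    | 0
0 | 0 | 0 | 0 ||    0    |    0    |          0          |    0    | 0
6 of 16 rows are 1, so the formula is contingent.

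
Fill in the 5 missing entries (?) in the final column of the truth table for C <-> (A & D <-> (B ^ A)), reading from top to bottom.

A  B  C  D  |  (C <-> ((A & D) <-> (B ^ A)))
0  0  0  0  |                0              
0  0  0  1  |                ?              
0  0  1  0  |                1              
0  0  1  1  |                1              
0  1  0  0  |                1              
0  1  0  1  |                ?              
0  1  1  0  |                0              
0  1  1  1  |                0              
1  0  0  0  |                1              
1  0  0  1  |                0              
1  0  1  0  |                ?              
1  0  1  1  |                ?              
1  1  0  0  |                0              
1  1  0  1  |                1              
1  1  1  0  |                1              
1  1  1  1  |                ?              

Row A=0, B=0, C=0, D=1: (A & D <-> (B ^ A)) = 1, so (C <-> ((A & D) <-> (B ^ A))) = 0.
Row A=0, B=1, C=0, D=1: (A & D <-> (B ^ A)) = 0, so (C <-> ((A & D) <-> (B ^ A))) = 1.
Row A=1, B=0, C=1, D=0: (A & D <-> (B ^ A)) = 0, so (C <-> ((A & D) <-> (B ^ A))) = 0.
Row A=1, B=0, C=1, D=1: (A & D <-> (B ^ A)) = 1, so (C <-> ((A & D) <-> (B ^ A))) = 1.
Row A=1, B=1, C=1, D=1: (A & D <-> (B ^ A)) = 0, so (C <-> ((A & D) <-> (B ^ A))) = 0.

0, 1, 0, 1, 0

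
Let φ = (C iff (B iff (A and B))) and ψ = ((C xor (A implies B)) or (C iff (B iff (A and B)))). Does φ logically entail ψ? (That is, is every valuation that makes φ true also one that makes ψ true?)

yes

A | B | C | φ | ψ
- | - | - | - | -
T | T | T | T | T
T | T | F | F | T
T | F | T | T | T
T | F | F | F | F
F | T | T | F | F
F | T | F | T | T
F | F | T | T | T
F | F | F | F | T
In every row where φ is true, ψ is also true, so φ ⊨ ψ.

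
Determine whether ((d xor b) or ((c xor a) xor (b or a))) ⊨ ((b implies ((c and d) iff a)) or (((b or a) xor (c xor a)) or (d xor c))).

no

a  b  c  d  |  φ  ψ
0  0  0  0  |  0  1
0  0  0  1  |  1  1
0  0  1  0  |  1  1
0  0  1  1  |  1  1
0  1  0  0  |  1  1
0  1  0  1  |  1  1
0  1  1  0  |  1  1
0  1  1  1  |  0  0
1  0  0  0  |  0  1
1  0  0  1  |  1  1
1  0  1  0  |  1  1
1  0  1  1  |  1  1
1  1  0  0  |  1  0
1  1  0  1  |  0  1
1  1  1  0  |  1  1
1  1  1  1  |  1  1
At a=1, b=1, c=0, d=0 we have φ true but ψ false, so φ does not entail ψ.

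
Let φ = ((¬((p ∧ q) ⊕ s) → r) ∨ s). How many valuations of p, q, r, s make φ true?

p  q  r  s  |  ((¬((p ∧ q) ⊕ s) → r) ∨ s)
T  T  T  T  |              T             
T  T  T  F  |              T             
T  T  F  T  |              T             
T  T  F  F  |              T             
T  F  T  T  |              T             
T  F  T  F  |              T             
T  F  F  T  |              T             
T  F  F  F  |              F             
F  T  T  T  |              T             
F  T  T  F  |              T             
F  T  F  T  |              T             
F  T  F  F  |              F             
F  F  T  T  |              T             
F  F  T  F  |              T             
F  F  F  T  |              T             
F  F  F  F  |              F             
The formula is true on 13 of the 16 rows.

13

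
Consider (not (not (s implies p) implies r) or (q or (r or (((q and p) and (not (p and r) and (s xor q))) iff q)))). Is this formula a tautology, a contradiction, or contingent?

tautology

p | q | r | s | φ
- | - | - | - | -
F | F | F | F | T
F | F | F | T | T
F | F | T | F | T
F | F | T | T | T
F | T | F | F | T
F | T | F | T | T
F | T | T | F | T
F | T | T | T | T
T | F | F | F | T
T | F | F | T | T
T | F | T | F | T
T | F | T | T | T
T | T | F | F | T
T | T | F | T | T
T | T | T | F | T
T | T | T | T | T
Every row is T, so the formula is a tautology.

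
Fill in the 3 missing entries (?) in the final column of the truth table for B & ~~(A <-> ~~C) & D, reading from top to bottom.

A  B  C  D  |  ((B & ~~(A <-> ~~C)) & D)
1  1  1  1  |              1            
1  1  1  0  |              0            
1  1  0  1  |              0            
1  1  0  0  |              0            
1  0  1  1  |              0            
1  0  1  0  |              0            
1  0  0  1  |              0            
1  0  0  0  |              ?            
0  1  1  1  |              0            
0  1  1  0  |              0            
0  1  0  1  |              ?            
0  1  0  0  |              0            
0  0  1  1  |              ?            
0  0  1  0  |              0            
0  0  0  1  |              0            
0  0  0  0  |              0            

Row A=1, B=0, C=0, D=0: (B & ~~(A <-> ~~C)) = 0, so ((B & ~~(A <-> ~~C)) & D) = 0.
Row A=0, B=1, C=0, D=1: (B & ~~(A <-> ~~C)) = 1, so ((B & ~~(A <-> ~~C)) & D) = 1.
Row A=0, B=0, C=1, D=1: (B & ~~(A <-> ~~C)) = 0, so ((B & ~~(A <-> ~~C)) & D) = 0.

0, 1, 0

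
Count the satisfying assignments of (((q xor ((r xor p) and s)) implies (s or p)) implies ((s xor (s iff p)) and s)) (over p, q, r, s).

6

p  q  r  s  |  (r xor p)  ((r xor p) and s)  (q xor ((r xor p) and s))  (s or p)  (s iff p)  (s xor (s iff p))  ((s xor (s iff p)) and s)  φ
T  T  T  T  |      F              F                      T                 T          T              F                      F              F
T  T  T  F  |      F              F                      T                 T          F              F                      F              F
T  T  F  T  |      T              T                      F                 T          T              F                      F              F
T  T  F  F  |      T              F                      T                 T          F              F                      F              F
T  F  T  T  |      F              F                      F                 T          T              F                      F              F
T  F  T  F  |      F              F                      F                 T          F              F                      F              F
T  F  F  T  |      T              T                      T                 T          T              F                      F              F
T  F  F  F  |      T              F                      F                 T          F              F                      F              F
F  T  T  T  |      T              T                      F                 T          F              T                      T              T
F  T  T  F  |      T              F                      T                 F          T              T                      F              T
F  T  F  T  |      F              F                      T                 T          F              T                      T              T
F  T  F  F  |      F              F                      T                 F          T              T                      F              T
F  F  T  T  |      T              T                      T                 T          F              T                      T              T
F  F  T  F  |      T              F                      F                 F          T              T                      F              F
F  F  F  T  |      F              F                      F                 T          F              T                      T              T
F  F  F  F  |      F              F                      F                 F          T              T                      F              F
The formula is true on 6 of the 16 rows.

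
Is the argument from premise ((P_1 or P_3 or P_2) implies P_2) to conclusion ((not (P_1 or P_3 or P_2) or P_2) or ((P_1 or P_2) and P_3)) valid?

yes

P_1 | P_2 | P_3 || φ | ψ
 F  |  F  |  F  || T | T
 F  |  F  |  T  || F | F
 F  |  T  |  F  || T | T
 F  |  T  |  T  || T | T
 T  |  F  |  F  || F | F
 T  |  F  |  T  || F | T
 T  |  T  |  F  || T | T
 T  |  T  |  T  || T | T
In every row where φ is true, ψ is also true, so φ ⊨ ψ.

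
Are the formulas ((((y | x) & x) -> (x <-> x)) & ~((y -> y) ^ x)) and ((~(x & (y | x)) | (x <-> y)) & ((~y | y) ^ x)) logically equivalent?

x | y | φ | ψ
- | - | - | -
0 | 0 | 0 | 1
0 | 1 | 0 | 1
1 | 0 | 1 | 0
1 | 1 | 1 | 0
The columns differ at x=0, y=0 (φ=0, ψ=1), so they are not equivalent.

not equivalent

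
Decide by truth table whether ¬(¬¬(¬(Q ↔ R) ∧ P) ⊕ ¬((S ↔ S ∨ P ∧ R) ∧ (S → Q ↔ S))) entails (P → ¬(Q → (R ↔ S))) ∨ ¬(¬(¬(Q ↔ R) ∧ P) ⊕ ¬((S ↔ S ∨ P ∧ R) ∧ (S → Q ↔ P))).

P | Q | R | S | φ | ψ
- | - | - | - | - | -
F | F | F | F | F | T
F | F | F | T | F | T
F | F | T | F | F | T
F | F | T | T | F | T
F | T | F | F | F | T
F | T | F | T | T | T
F | T | T | F | F | T
F | T | T | T | T | T
T | F | F | F | F | F
T | F | F | T | F | T
T | F | T | F | T | F
T | F | T | T | T | F
T | T | F | F | T | T
T | T | F | T | F | T
T | T | T | F | F | T
T | T | T | T | T | F
At P=T, Q=F, R=T, S=F we have φ true but ψ false, so φ does not entail ψ.

no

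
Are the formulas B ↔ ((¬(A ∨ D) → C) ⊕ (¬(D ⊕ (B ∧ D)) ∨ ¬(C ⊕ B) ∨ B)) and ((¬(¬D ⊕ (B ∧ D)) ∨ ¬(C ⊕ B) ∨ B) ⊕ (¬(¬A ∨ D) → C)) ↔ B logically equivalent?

not equivalent

A | B | C | D | φ | ψ
- | - | - | - | - | -
F | F | F | F | F | T
F | F | F | T | T | T
F | F | T | F | T | F
F | F | T | T | F | T
F | T | F | F | T | F
F | T | F | T | F | F
F | T | T | F | F | F
F | T | T | T | F | F
T | F | F | F | T | F
T | F | F | T | T | T
T | F | T | F | T | F
T | F | T | T | F | T
T | T | F | F | F | T
T | T | F | T | F | F
T | T | T | F | F | F
T | T | T | T | F | F
The columns differ at A=F, B=F, C=F, D=F (φ=F, ψ=T), so they are not equivalent.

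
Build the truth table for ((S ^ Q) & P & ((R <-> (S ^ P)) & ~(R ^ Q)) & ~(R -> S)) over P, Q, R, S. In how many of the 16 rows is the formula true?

1

P  Q  R  S  |  (S ^ Q)  (S ^ P)  (R <-> (S ^ P))  (R ^ Q)  ~(R ^ Q)  ((R <-> (S ^ P)) & ~(R ^ Q))  (R -> S)  ~(R -> S)  φ
T  T  T  T  |     F        F            F            F        T                   F                   T          F      F
T  T  T  F  |     T        T            T            F        T                   T                   F          T      T
T  T  F  T  |     F        F            T            T        F                   F                   T          F      F
T  T  F  F  |     T        T            F            T        F                   F                   T          F      F
T  F  T  T  |     T        F            F            T        F                   F                   T          F      F
T  F  T  F  |     F        T            T            T        F                   F                   F          T      F
T  F  F  T  |     T        F            T            F        T                   T                   T          F      F
T  F  F  F  |     F        T            F            F        T                   F                   T          F      F
F  T  T  T  |     F        T            T            F        T                   T                   T          F      F
F  T  T  F  |     T        F            F            F        T                   F                   F          T      F
F  T  F  T  |     F        T            F            T        F                   F                   T          F      F
F  T  F  F  |     T        F            T            T        F                   F                   T          F      F
F  F  T  T  |     T        T            T            T        F                   F                   T          F      F
F  F  T  F  |     F        F            F            T        F                   F                   F          T      F
F  F  F  T  |     T        T            F            F        T                   F                   T          F      F
F  F  F  F  |     F        F            T            F        T                   T                   T          F      F
The formula is true on 1 of the 16 rows.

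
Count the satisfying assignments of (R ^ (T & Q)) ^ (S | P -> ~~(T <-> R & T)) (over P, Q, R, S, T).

16

P  Q  R  S  T  |  φ
F  F  F  F  F  |  T
F  F  F  F  T  |  T
F  F  F  T  F  |  T
F  F  F  T  T  |  F
F  F  T  F  F  |  F
F  F  T  F  T  |  F
F  F  T  T  F  |  F
F  F  T  T  T  |  F
F  T  F  F  F  |  T
F  T  F  F  T  |  F
F  T  F  T  F  |  T
F  T  F  T  T  |  T
F  T  T  F  F  |  F
F  T  T  F  T  |  T
F  T  T  T  F  |  F
F  T  T  T  T  |  T
T  F  F  F  F  |  T
T  F  F  F  T  |  F
T  F  F  T  F  |  T
T  F  F  T  T  |  F
T  F  T  F  F  |  F
T  F  T  F  T  |  F
T  F  T  T  F  |  F
T  F  T  T  T  |  F
T  T  F  F  F  |  T
T  T  F  F  T  |  T
T  T  F  T  F  |  T
T  T  F  T  T  |  T
T  T  T  F  F  |  F
T  T  T  F  T  |  T
T  T  T  T  F  |  F
T  T  T  T  T  |  T
The formula is true on 16 of the 32 rows.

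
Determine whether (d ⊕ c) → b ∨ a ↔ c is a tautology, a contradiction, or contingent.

contingent

a  b  c  d  |  (((d ⊕ c) → (b ∨ a)) ↔ c)
F  F  F  F  |              F            
F  F  F  T  |              T            
F  F  T  F  |              F            
F  F  T  T  |              T            
F  T  F  F  |              F            
F  T  F  T  |              F            
F  T  T  F  |              T            
F  T  T  T  |              T            
T  F  F  F  |              F            
T  F  F  T  |              F            
T  F  T  F  |              T            
T  F  T  T  |              T            
T  T  F  F  |              F            
T  T  F  T  |              F            
T  T  T  F  |              T            
T  T  T  T  |              T            
8 of 16 rows are T, so the formula is contingent.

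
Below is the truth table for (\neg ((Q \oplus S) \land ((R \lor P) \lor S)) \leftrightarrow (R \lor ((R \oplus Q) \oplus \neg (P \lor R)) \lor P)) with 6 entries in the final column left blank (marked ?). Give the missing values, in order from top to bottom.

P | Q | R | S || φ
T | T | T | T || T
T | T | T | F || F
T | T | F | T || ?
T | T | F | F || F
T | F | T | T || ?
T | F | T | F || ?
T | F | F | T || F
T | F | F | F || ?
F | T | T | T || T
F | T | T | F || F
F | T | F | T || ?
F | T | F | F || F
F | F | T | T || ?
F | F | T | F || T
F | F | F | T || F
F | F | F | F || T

Row P=T, Q=T, R=F, S=T: \neg ((Q \oplus S) \land ((R \lor P) \lor S)) = T, (R \lor ((R \oplus Q) \oplus \neg (P \lor R)) \lor P) = T, so the formula = T.
Row P=T, Q=F, R=T, S=T: \neg ((Q \oplus S) \land ((R \lor P) \lor S)) = F, (R \lor ((R \oplus Q) \oplus \neg (P \lor R)) \lor P) = T, so the formula = F.
Row P=T, Q=F, R=T, S=F: \neg ((Q \oplus S) \land ((R \lor P) \lor S)) = T, (R \lor ((R \oplus Q) \oplus \neg (P \lor R)) \lor P) = T, so the formula = T.
Row P=T, Q=F, R=F, S=F: \neg ((Q \oplus S) \land ((R \lor P) \lor S)) = T, (R \lor ((R \oplus Q) \oplus \neg (P \lor R)) \lor P) = T, so the formula = T.
Row P=F, Q=T, R=F, S=T: \neg ((Q \oplus S) \land ((R \lor P) \lor S)) = T, (R \lor ((R \oplus Q) \oplus \neg (P \lor R)) \lor P) = F, so the formula = F.
Row P=F, Q=F, R=T, S=T: \neg ((Q \oplus S) \land ((R \lor P) \lor S)) = F, (R \lor ((R \oplus Q) \oplus \neg (P \lor R)) \lor P) = T, so the formula = F.

T, F, T, T, F, F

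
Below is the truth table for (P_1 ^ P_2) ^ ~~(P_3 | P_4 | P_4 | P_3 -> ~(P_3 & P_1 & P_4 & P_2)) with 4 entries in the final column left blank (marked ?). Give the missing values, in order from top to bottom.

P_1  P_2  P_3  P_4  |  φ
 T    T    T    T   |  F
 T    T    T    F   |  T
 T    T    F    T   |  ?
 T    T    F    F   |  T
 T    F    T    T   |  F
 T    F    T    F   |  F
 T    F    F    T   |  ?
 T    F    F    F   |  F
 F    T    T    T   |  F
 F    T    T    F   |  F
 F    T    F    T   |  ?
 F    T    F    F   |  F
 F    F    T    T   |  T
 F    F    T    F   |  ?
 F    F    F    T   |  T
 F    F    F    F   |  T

T, F, F, T

Row P_1=T, P_2=T, P_3=F, P_4=T: (P_1 ^ P_2) = F, ~~(P_3 | P_4 | P_4 | P_3 -> ~(P_3 & P_1 & P_4 & P_2)) = T, so the formula = T.
Row P_1=T, P_2=F, P_3=F, P_4=T: (P_1 ^ P_2) = T, ~~(P_3 | P_4 | P_4 | P_3 -> ~(P_3 & P_1 & P_4 & P_2)) = T, so the formula = F.
Row P_1=F, P_2=T, P_3=F, P_4=T: (P_1 ^ P_2) = T, ~~(P_3 | P_4 | P_4 | P_3 -> ~(P_3 & P_1 & P_4 & P_2)) = T, so the formula = F.
Row P_1=F, P_2=F, P_3=T, P_4=F: (P_1 ^ P_2) = F, ~~(P_3 | P_4 | P_4 | P_3 -> ~(P_3 & P_1 & P_4 & P_2)) = T, so the formula = T.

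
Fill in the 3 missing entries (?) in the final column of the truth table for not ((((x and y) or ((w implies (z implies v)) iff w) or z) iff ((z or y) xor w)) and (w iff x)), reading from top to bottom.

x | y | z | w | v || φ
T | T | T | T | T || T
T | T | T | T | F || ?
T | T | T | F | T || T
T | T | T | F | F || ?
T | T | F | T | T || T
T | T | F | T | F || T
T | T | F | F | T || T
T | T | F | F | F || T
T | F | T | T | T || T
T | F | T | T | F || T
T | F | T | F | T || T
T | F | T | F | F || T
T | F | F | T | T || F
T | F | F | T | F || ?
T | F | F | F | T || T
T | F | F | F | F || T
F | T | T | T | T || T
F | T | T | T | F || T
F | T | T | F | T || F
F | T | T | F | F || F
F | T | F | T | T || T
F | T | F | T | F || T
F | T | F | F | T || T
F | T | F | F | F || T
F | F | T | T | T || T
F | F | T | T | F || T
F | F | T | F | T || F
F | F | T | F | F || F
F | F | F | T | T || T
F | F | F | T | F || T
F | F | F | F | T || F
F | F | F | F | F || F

T, T, F

Row 2: (((x and y) or ((w implies (z implies v)) iff w) or z) iff ((z or y) xor w)) = F, (w iff x) = T, ((((x and y) or ((w implies (z implies v)) iff w) or z) iff ((z or y) xor w)) and (w iff x)) = F, so the formula = T.
Row 4: (((x and y) or ((w implies (z implies v)) iff w) or z) iff ((z or y) xor w)) = T, (w iff x) = F, ((((x and y) or ((w implies (z implies v)) iff w) or z) iff ((z or y) xor w)) and (w iff x)) = F, so the formula = T.
Row 14: (((x and y) or ((w implies (z implies v)) iff w) or z) iff ((z or y) xor w)) = T, (w iff x) = T, ((((x and y) or ((w implies (z implies v)) iff w) or z) iff ((z or y) xor w)) and (w iff x)) = T, so the formula = F.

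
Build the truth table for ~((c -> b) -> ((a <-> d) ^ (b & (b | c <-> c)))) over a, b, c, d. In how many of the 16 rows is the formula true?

6

a  b  c  d     (c -> b)  (a <-> d)  (b | c)  ((b | c) <-> c)  (b & ((b | c) <-> c))  φ
F  F  F  F        T          T         F            T                   F            F
F  F  F  T        T          F         F            T                   F            T
F  F  T  F        F          T         T            T                   F            F
F  F  T  T        F          F         T            T                   F            F
F  T  F  F        T          T         T            F                   F            F
F  T  F  T        T          F         T            F                   F            T
F  T  T  F        T          T         T            T                   T            T
F  T  T  T        T          F         T            T                   T            F
T  F  F  F        T          F         F            T                   F            T
T  F  F  T        T          T         F            T                   F            F
T  F  T  F        F          F         T            T                   F            F
T  F  T  T        F          T         T            T                   F            F
T  T  F  F        T          F         T            F                   F            T
T  T  F  T        T          T         T            F                   F            F
T  T  T  F        T          F         T            T                   T            F
T  T  T  T        T          T         T            T                   T            T
The formula is true on 6 of the 16 rows.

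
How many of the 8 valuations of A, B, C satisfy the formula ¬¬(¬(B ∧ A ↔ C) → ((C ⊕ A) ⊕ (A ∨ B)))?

A  B  C  |  (B ∧ A)  ((B ∧ A) ↔ C)  ¬((B ∧ A) ↔ C)  (C ⊕ A)  (A ∨ B)  ((C ⊕ A) ⊕ (A ∨ B))  φ
T  T  T  |     T           T              F            F        T              T           T
T  T  F  |     T           F              T            T        T              F           F
T  F  T  |     F           F              T            F        T              T           T
T  F  F  |     F           T              F            T        T              F           T
F  T  T  |     F           F              T            T        T              F           F
F  T  F  |     F           T              F            F        T              T           T
F  F  T  |     F           F              T            T        F              T           T
F  F  F  |     F           T              F            F        F              F           T
The formula is true on 6 of the 8 rows.

6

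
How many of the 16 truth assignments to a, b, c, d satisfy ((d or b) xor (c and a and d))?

10

a  b  c  d  |  ((d or b) xor (c and a and d))
1  1  1  1  |                0               
1  1  1  0  |                1               
1  1  0  1  |                1               
1  1  0  0  |                1               
1  0  1  1  |                0               
1  0  1  0  |                0               
1  0  0  1  |                1               
1  0  0  0  |                0               
0  1  1  1  |                1               
0  1  1  0  |                1               
0  1  0  1  |                1               
0  1  0  0  |                1               
0  0  1  1  |                1               
0  0  1  0  |                0               
0  0  0  1  |                1               
0  0  0  0  |                0               
The formula is true on 10 of the 16 rows.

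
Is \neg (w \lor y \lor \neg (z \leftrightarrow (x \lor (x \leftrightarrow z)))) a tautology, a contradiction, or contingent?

contingent

x  y  z  w  |  φ
1  1  1  1  |  0
1  1  1  0  |  0
1  1  0  1  |  0
1  1  0  0  |  0
1  0  1  1  |  0
1  0  1  0  |  1
1  0  0  1  |  0
1  0  0  0  |  0
0  1  1  1  |  0
0  1  1  0  |  0
0  1  0  1  |  0
0  1  0  0  |  0
0  0  1  1  |  0
0  0  1  0  |  0
0  0  0  1  |  0
0  0  0  0  |  0
1 of 16 rows are 1, so the formula is contingent.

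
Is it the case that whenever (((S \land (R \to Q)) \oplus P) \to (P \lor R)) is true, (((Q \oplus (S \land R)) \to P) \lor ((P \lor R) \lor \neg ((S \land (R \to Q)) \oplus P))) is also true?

yes

  P      Q      R      S    |    φ      ψ  
False  False  False  False  |   True   True
False  False  False   True  |  False   True
False  False   True  False  |   True   True
False  False   True   True  |   True   True
False   True  False  False  |   True   True
False   True  False   True  |  False  False
False   True   True  False  |   True   True
False   True   True   True  |   True   True
 True  False  False  False  |   True   True
 True  False  False   True  |   True   True
 True  False   True  False  |   True   True
 True  False   True   True  |   True   True
 True   True  False  False  |   True   True
 True   True  False   True  |   True   True
 True   True   True  False  |   True   True
 True   True   True   True  |   True   True
In every row where φ is true, ψ is also true, so φ ⊨ ψ.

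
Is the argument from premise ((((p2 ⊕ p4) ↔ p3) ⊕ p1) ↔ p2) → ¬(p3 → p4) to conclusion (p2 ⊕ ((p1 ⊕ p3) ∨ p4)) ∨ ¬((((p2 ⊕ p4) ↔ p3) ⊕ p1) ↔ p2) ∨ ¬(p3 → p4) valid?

yes

p1 | p2 | p3 | p4 | φ | ψ
-- | -- | -- | -- | - | -
T  | T  | T  | T  | F | F
T  | T  | T  | F  | T | T
T  | T  | F  | T  | T | T
T  | T  | F  | F  | F | F
T  | F  | T  | T  | F | T
T  | F  | T  | F  | T | T
T  | F  | F  | T  | T | T
T  | F  | F  | F  | F | T
F  | T  | T  | T  | T | T
F  | T  | T  | F  | T | T
F  | T  | F  | T  | F | F
F  | T  | F  | F  | T | T
F  | F  | T  | T  | T | T
F  | F  | T  | F  | T | T
F  | F  | F  | T  | F | T
F  | F  | F  | F  | T | T
In every row where φ is true, ψ is also true, so φ ⊨ ψ.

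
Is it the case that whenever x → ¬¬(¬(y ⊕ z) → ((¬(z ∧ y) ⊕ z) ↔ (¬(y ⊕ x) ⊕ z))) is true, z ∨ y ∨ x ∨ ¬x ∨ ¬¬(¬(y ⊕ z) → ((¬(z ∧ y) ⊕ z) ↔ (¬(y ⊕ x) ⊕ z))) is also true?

yes

x | y | z | φ | ψ
- | - | - | - | -
1 | 1 | 1 | 0 | 1
1 | 1 | 0 | 1 | 1
1 | 0 | 1 | 1 | 1
1 | 0 | 0 | 0 | 1
0 | 1 | 1 | 1 | 1
0 | 1 | 0 | 1 | 1
0 | 0 | 1 | 1 | 1
0 | 0 | 0 | 1 | 1
In every row where φ is true, ψ is also true, so φ ⊨ ψ.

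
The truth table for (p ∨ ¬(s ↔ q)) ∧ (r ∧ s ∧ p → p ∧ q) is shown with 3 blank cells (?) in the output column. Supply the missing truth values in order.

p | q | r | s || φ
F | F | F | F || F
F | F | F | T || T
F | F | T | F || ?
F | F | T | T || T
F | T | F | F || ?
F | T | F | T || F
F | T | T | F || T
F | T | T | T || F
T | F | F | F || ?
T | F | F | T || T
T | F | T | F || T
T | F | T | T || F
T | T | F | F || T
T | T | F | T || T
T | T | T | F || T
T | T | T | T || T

Row p=F, q=F, r=T, s=F: (p ∨ ¬(s ↔ q)) = F, (r ∧ s ∧ p → p ∧ q) = T, so the formula = F.
Row p=F, q=T, r=F, s=F: (p ∨ ¬(s ↔ q)) = T, (r ∧ s ∧ p → p ∧ q) = T, so the formula = T.
Row p=T, q=F, r=F, s=F: (p ∨ ¬(s ↔ q)) = T, (r ∧ s ∧ p → p ∧ q) = T, so the formula = T.

F, T, T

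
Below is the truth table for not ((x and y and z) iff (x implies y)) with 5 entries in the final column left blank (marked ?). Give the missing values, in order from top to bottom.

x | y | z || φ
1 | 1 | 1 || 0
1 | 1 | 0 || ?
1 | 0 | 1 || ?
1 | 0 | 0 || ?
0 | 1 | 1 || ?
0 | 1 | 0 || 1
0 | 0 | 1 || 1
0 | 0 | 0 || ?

1, 0, 0, 1, 1

Row x=1, y=1, z=0: (x and y and z) = 0, (x implies y) = 1, ((x and y and z) iff (x implies y)) = 0, so the formula = 1.
Row x=1, y=0, z=1: (x and y and z) = 0, (x implies y) = 0, ((x and y and z) iff (x implies y)) = 1, so the formula = 0.
Row x=1, y=0, z=0: (x and y and z) = 0, (x implies y) = 0, ((x and y and z) iff (x implies y)) = 1, so the formula = 0.
Row x=0, y=1, z=1: (x and y and z) = 0, (x implies y) = 1, ((x and y and z) iff (x implies y)) = 0, so the formula = 1.
Row x=0, y=0, z=0: (x and y and z) = 0, (x implies y) = 1, ((x and y and z) iff (x implies y)) = 0, so the formula = 1.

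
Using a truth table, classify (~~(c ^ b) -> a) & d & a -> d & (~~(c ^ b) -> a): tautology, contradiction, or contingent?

a | b | c | d | (c ^ b) | ~(c ^ b) | ~~(c ^ b) | (~~(c ^ b) -> a) | ((~~(c ^ b) -> a) & d) | (((~~(c ^ b) -> a) & d) & a) | (d & (~~(c ^ b) -> a)) | φ
- | - | - | - | ------- | -------- | --------- | ---------------- | ---------------------- | ---------------------------- | ---------------------- | -
0 | 0 | 0 | 0 |    0    |    1     |     0     |        1         |           0            |              0               |           0            | 1
0 | 0 | 0 | 1 |    0    |    1     |     0     |        1         |           1            |              0               |           1            | 1
0 | 0 | 1 | 0 |    1    |    0     |     1     |        0         |           0            |              0               |           0            | 1
0 | 0 | 1 | 1 |    1    |    0     |     1     |        0         |           0            |              0               |           0            | 1
0 | 1 | 0 | 0 |    1    |    0     |     1     |        0         |           0            |              0               |           0            | 1
0 | 1 | 0 | 1 |    1    |    0     |     1     |        0         |           0            |              0               |           0            | 1
0 | 1 | 1 | 0 |    0    |    1     |     0     |        1         |           0            |              0               |           0            | 1
0 | 1 | 1 | 1 |    0    |    1     |     0     |        1         |           1            |              0               |           1            | 1
1 | 0 | 0 | 0 |    0    |    1     |     0     |        1         |           0            |              0               |           0            | 1
1 | 0 | 0 | 1 |    0    |    1     |     0     |        1         |           1            |              1               |           1            | 1
1 | 0 | 1 | 0 |    1    |    0     |     1     |        1         |           0            |              0               |           0            | 1
1 | 0 | 1 | 1 |    1    |    0     |     1     |        1         |           1            |              1               |           1            | 1
1 | 1 | 0 | 0 |    1    |    0     |     1     |        1         |           0            |              0               |           0            | 1
1 | 1 | 0 | 1 |    1    |    0     |     1     |        1         |           1            |              1               |           1            | 1
1 | 1 | 1 | 0 |    0    |    1     |     0     |        1         |           0            |              0               |           0            | 1
1 | 1 | 1 | 1 |    0    |    1     |     0     |        1         |           1            |              1               |           1            | 1
Every row is 1, so the formula is a tautology.

tautology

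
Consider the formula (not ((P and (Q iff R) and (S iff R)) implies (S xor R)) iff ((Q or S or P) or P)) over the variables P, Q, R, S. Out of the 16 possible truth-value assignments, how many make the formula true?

P | Q | R | S | (Q iff R) | (S iff R) | (S xor R) | (Q or S or P) | ((Q or S or P) or P) | φ
- | - | - | - | --------- | --------- | --------- | ------------- | -------------------- | -
T | T | T | T |     T     |     T     |     F     |       T       |          T           | T
T | T | T | F |     T     |     F     |     T     |       T       |          T           | F
T | T | F | T |     F     |     F     |     T     |       T       |          T           | F
T | T | F | F |     F     |     T     |     F     |       T       |          T           | F
T | F | T | T |     F     |     T     |     F     |       T       |          T           | F
T | F | T | F |     F     |     F     |     T     |       T       |          T           | F
T | F | F | T |     T     |     F     |     T     |       T       |          T           | F
T | F | F | F |     T     |     T     |     F     |       T       |          T           | T
F | T | T | T |     T     |     T     |     F     |       T       |          T           | F
F | T | T | F |     T     |     F     |     T     |       T       |          T           | F
F | T | F | T |     F     |     F     |     T     |       T       |          T           | F
F | T | F | F |     F     |     T     |     F     |       T       |          T           | F
F | F | T | T |     F     |     T     |     F     |       T       |          T           | F
F | F | T | F |     F     |     F     |     T     |       F       |          F           | T
F | F | F | T |     T     |     F     |     T     |       T       |          T           | F
F | F | F | F |     T     |     T     |     F     |       F       |          F           | T
The formula is true on 4 of the 16 rows.

4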